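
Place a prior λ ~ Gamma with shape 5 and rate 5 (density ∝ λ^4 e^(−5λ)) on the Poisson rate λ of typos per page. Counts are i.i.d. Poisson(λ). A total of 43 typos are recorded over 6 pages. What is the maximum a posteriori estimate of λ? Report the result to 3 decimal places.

λ̂_MAP = 4.273

Σxᵢ = 43, n = 6.
Posterior ∝ λ^4e^(−5λ) · λ^43e^(−6λ) = λ^47e^(−11λ), i.e. Gamma(shape=48, rate=11).
The mode of a Gamma(a, b) with a ≥ 1 (shape–rate) is (a−1)/b = 47/11 ≈ 4.273.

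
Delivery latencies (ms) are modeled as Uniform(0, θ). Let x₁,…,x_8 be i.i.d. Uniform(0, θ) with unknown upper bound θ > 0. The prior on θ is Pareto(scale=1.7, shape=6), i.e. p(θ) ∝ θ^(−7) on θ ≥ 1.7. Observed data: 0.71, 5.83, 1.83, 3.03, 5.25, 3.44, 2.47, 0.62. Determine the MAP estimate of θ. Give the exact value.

θ̂_MAP = 5.83

The Uniform(0, θ) likelihood is θ^(−n) for θ ≥ max(xᵢ), zero otherwise. Here max(xᵢ) = 5.83.
Posterior ∝ θ^(−7) · θ^(−8) = θ^(−15) on θ ≥ max(1.7, 5.83) = 5.83.
This density is strictly decreasing in θ, so the posterior mode lies at the lower boundary of the support.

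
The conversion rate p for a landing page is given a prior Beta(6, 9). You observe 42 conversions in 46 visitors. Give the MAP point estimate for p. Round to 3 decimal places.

Prior: Beta(6, 9).
Data: 42 successes in 46 trials. The binomial likelihood contributes p^42(1−p)^4, so the posterior is Beta(6+42, 9+4) = Beta(48, 13).
For Beta(a, b) with a, b > 1 the mode is (a−1)/(a+b−2) = 47/59 ≈ 0.797.

p̂_MAP = 0.797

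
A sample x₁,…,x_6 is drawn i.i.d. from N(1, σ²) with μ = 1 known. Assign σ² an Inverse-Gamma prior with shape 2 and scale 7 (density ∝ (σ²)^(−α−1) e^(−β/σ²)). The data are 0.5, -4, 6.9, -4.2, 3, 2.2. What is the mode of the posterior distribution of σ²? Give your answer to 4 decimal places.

σ̂²_MAP = 8.8783

Sum of squared deviations about the known mean: SS = (0.5−1)² + (-4−1)² + (6.9−1)² + (-4.2−1)² + (3−1)² + (2.2−1)² = 92.54.
The Normal likelihood contributes (σ²)^(−n/2) exp(−SS/(2σ²)), so the posterior is Inverse-Gamma(α + n/2, β + SS/2) = Inverse-Gamma(5, 53.27).
The mode of Inverse-Gamma(a, b) is b/(a+1) = 53.27/6 ≈ 8.8783.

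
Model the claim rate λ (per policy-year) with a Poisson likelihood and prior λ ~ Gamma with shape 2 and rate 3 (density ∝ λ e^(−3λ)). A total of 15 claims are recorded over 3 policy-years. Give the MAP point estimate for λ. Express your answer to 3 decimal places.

Σxᵢ = 15, n = 3.
Posterior ∝ λe^(−3λ) · λ^15e^(−3λ) = λ^16e^(−6λ), i.e. Gamma(shape=17, rate=6).
The mode of a Gamma(a, b) with a ≥ 1 (shape–rate) is (a−1)/b = 16/6 ≈ 2.667.

λ̂_MAP = 2.667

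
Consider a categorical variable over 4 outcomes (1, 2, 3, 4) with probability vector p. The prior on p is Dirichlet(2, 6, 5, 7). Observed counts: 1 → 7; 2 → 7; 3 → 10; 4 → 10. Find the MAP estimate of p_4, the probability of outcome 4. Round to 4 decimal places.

The posterior is Dirichlet(αᵢ + nᵢ) = Dirichlet(9, 13, 15, 17).
For a Dirichlet(a₁,…,a_K) with all aᵢ > 1, the mode has j-th component (aⱼ − 1)/(Σaᵢ − K).
Here Σaᵢ = 54 and K = 4, so p_4 = (17 − 1)/(54 − 4) = 16/50 ≈ 0.3200.

MAP estimate: 0.3200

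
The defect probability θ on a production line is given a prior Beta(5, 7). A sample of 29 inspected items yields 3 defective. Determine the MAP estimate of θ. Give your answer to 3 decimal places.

θ̂_MAP = 0.179

Prior: Beta(5, 7).
Data: 3 successes in 29 trials. The binomial likelihood contributes θ^3(1−θ)^26, so the posterior is Beta(5+3, 7+26) = Beta(8, 33).
For Beta(a, b) with a, b > 1 the mode is (a−1)/(a+b−2) = 7/39 ≈ 0.179.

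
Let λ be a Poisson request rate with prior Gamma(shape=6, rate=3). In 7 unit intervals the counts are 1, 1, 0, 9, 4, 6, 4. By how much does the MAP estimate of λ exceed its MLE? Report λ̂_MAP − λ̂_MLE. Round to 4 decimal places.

Σxᵢ = 25. Posterior is Gamma(31, 10); MAP = (31−1)/10 = 30/10 ≈ 3.00000.
MLE = x̄ = 25/7 ≈ 3.57143.
Difference = 30/10 − 25/7 = -4/7 ≈ -0.5714.

MAP − MLE = -0.5714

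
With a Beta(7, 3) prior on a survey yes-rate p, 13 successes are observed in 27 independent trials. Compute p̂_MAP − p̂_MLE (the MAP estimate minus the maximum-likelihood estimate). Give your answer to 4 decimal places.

Posterior is Beta(20, 17); MAP = (20−1)/(37−2) = 19/35 ≈ 0.54286.
MLE ignores the prior: p̂_MLE = k/n = 13/27 ≈ 0.48148.
Difference = 19/35 − 13/27 = 58/945 ≈ 0.0614.

MAP − MLE = 0.0614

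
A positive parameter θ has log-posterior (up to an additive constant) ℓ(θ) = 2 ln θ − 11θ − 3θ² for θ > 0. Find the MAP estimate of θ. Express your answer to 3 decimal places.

ℓ'(θ) = 2/θ − 11 − 6θ. Setting this to zero and multiplying by θ: 6θ² + 11θ − 2 = 0.
θ = (−11 + √(11² + 4·6·2)) / (2·6) = (−11 + √169) / 12 = (−11 + 13)/12 = 1/6.
ℓ''(θ) = −2/θ² − 6 < 0, confirming a maximum.

θ̂_MAP = 0.167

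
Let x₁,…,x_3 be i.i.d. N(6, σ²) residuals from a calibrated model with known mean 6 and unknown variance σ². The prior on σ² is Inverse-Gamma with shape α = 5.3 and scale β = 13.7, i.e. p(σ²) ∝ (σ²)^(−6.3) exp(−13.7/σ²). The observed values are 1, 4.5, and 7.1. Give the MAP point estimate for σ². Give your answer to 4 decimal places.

σ̂²_MAP = 3.5808

Sum of squared deviations about the known mean: SS = (1−6)² + (4.5−6)² + (7.1−6)² = 28.46.
The Normal likelihood contributes (σ²)^(−n/2) exp(−SS/(2σ²)), so the posterior is Inverse-Gamma(α + n/2, β + SS/2) = Inverse-Gamma(6.8, 27.93).
The mode of Inverse-Gamma(a, b) is b/(a+1) = 27.93/7.8 ≈ 3.5808.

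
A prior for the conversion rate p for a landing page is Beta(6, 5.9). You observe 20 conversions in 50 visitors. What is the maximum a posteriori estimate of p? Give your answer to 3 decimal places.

Prior: Beta(6, 5.9).
Data: 20 successes in 50 trials. The binomial likelihood contributes p^20(1−p)^30, so the posterior is Beta(6+20, 5.9+30) = Beta(26, 35.9).
For Beta(a, b) with a, b > 1 the mode is (a−1)/(a+b−2) = 25/59.9 ≈ 0.417.

p̂_MAP = 0.417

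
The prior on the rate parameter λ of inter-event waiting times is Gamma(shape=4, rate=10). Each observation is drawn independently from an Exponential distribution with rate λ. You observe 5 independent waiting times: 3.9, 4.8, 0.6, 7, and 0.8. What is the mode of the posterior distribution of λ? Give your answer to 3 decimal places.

The Exponential(rate=λ) likelihood is ∝ λ^n e^(−λΣtᵢ). Here n = 5 and Σtᵢ = 3.9 + 4.8 + 0.6 + 7 + 0.8 = 17.1.
Posterior ∝ λ^3e^(−10λ) · λ^5e^(−17.1λ) = λ^8e^(−27.1λ), i.e. Gamma(9, 27.1).
Mode = (a−1)/b = 8/27.1 ≈ 0.295.

λ̂_MAP = 0.295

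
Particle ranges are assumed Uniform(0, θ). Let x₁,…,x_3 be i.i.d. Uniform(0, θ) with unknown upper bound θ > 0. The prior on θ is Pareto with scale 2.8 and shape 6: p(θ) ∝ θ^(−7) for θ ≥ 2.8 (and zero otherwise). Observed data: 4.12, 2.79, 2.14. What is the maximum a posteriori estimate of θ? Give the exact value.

θ̂_MAP = 4.12

The Uniform(0, θ) likelihood is θ^(−n) for θ ≥ max(xᵢ), zero otherwise. Here max(xᵢ) = 4.12.
Posterior ∝ θ^(−7) · θ^(−3) = θ^(−10) on θ ≥ max(2.8, 4.12) = 4.12.
This density is strictly decreasing in θ, so the posterior mode lies at the lower boundary of the support.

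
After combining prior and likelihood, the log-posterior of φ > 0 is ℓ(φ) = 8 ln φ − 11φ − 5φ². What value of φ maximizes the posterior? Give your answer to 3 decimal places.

ℓ'(φ) = 8/φ − 11 − 10φ. Setting this to zero and multiplying by φ: 10φ² + 11φ − 8 = 0.
φ = (−11 + √(11² + 4·10·8)) / (2·10) = (−11 + √441) / 20 = (−11 + 21)/20 = 1/2.
ℓ''(φ) = −8/φ² − 10 < 0, confirming a maximum.

φ̂_MAP = 0.500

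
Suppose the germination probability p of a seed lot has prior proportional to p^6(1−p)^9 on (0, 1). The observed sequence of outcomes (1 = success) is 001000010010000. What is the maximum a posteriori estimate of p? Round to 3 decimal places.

The prior density ∝ p^6(1−p)^9 is the kernel of Beta(7, 10).
Data: 3 successes in 15 trials (from the sequence). The binomial likelihood contributes p^3(1−p)^12, so the posterior is Beta(7+3, 10+12) = Beta(10, 22).
For Beta(a, b) with a, b > 1 the mode is (a−1)/(a+b−2) = 9/30 ≈ 0.300.

p̂_MAP = 0.300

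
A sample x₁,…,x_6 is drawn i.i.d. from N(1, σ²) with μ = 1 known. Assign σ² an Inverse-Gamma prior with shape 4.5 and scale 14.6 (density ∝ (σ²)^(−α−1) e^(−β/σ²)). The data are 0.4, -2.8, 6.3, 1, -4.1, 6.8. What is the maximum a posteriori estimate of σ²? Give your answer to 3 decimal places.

σ̂²_MAP = 7.749

Sum of squared deviations about the known mean: SS = (0.4−1)² + (-2.8−1)² + (6.3−1)² + (1−1)² + (-4.1−1)² + (6.8−1)² = 102.54.
The Normal likelihood contributes (σ²)^(−n/2) exp(−SS/(2σ²)), so the posterior is Inverse-Gamma(α + n/2, β + SS/2) = Inverse-Gamma(7.5, 65.87).
The mode of Inverse-Gamma(a, b) is b/(a+1) = 65.87/8.5 ≈ 7.749.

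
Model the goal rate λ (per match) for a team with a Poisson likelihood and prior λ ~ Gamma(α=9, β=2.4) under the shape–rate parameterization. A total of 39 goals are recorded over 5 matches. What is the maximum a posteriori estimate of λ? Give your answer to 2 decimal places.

λ̂_MAP = 6.35

Σxᵢ = 39, n = 5.
Posterior ∝ λ^8e^(−2.4λ) · λ^39e^(−5λ) = λ^47e^(−7.4λ), i.e. Gamma(shape=48, rate=7.4).
The mode of a Gamma(a, b) with a ≥ 1 (shape–rate) is (a−1)/b = 47/7.4 ≈ 6.35.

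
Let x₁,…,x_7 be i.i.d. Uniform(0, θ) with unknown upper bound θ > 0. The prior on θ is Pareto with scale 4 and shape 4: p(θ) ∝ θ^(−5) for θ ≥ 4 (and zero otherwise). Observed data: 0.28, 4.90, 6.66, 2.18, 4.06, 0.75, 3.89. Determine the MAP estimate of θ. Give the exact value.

The Uniform(0, θ) likelihood is θ^(−n) for θ ≥ max(xᵢ), zero otherwise. Here max(xᵢ) = 6.66.
Posterior ∝ θ^(−5) · θ^(−7) = θ^(−12) on θ ≥ max(4, 6.66) = 6.66.
This density is strictly decreasing in θ, so the posterior mode lies at the lower boundary of the support.

θ̂_MAP = 6.66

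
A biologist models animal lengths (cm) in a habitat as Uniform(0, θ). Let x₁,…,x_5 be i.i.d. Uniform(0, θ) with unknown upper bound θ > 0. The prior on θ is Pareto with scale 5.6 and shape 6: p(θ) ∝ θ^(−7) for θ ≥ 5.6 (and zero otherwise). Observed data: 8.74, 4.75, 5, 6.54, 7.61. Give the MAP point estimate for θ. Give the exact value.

The Uniform(0, θ) likelihood is θ^(−n) for θ ≥ max(xᵢ), zero otherwise. Here max(xᵢ) = 8.74.
Posterior ∝ θ^(−7) · θ^(−5) = θ^(−12) on θ ≥ max(5.6, 8.74) = 8.74.
This density is strictly decreasing in θ, so the posterior mode lies at the lower boundary of the support.

θ̂_MAP = 8.74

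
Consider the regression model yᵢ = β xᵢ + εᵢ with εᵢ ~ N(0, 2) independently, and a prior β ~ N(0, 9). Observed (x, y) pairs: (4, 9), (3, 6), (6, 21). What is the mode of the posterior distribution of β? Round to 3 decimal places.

log p(β | y) = −Σ(yᵢ − βxᵢ)²/(2·2) − β²/(2·9) + const.
Setting the derivative to zero: Σxᵢ(yᵢ − βxᵢ)/2 − β/9 = 0, so β = Σxᵢyᵢ / (Σxᵢ² + σ²/τ²).
Σxᵢyᵢ = 4·9 + 3·6 + 6·21 = 180; Σxᵢ² = 61; σ²/τ² = 2/9.
β̂_MAP = 180 / (61 + 2/9) = 180/(551/9) = 1620/551 ≈ 2.940.

β̂_MAP = 2.940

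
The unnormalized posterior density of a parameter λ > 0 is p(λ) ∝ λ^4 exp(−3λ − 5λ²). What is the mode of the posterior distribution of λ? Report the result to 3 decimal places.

ℓ'(λ) = 4/λ − 3 − 10λ. Setting this to zero and multiplying by λ: 10λ² + 3λ − 4 = 0.
λ = (−3 + √(3² + 4·10·4)) / (2·10) = (−3 + √169) / 20 = (−3 + 13)/20 = 1/2.
ℓ''(λ) = −4/λ² − 10 < 0, confirming a maximum.

λ̂_MAP = 0.500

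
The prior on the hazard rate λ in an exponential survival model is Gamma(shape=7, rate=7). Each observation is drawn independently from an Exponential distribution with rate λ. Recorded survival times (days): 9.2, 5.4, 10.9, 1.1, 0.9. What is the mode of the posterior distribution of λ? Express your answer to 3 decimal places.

The Exponential(rate=λ) likelihood is ∝ λ^n e^(−λΣtᵢ). Here n = 5 and Σtᵢ = 9.2 + 5.4 + 10.9 + 1.1 + 0.9 = 27.5.
Posterior ∝ λ^6e^(−7λ) · λ^5e^(−27.5λ) = λ^11e^(−34.5λ), i.e. Gamma(12, 34.5).
Mode = (a−1)/b = 11/34.5 ≈ 0.319.

λ̂_MAP = 0.319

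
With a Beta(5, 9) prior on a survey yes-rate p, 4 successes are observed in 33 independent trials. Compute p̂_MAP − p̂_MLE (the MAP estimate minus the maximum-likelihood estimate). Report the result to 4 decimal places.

MAP − MLE = 0.0566

Posterior is Beta(9, 38); MAP = (9−1)/(47−2) = 8/45 ≈ 0.17778.
MLE ignores the prior: p̂_MLE = k/n = 4/33 ≈ 0.12121.
Difference = 8/45 − 4/33 = 28/495 ≈ 0.0566.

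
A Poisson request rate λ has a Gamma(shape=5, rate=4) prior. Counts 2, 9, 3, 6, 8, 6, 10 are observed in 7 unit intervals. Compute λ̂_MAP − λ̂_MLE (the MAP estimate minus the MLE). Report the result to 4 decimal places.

Σxᵢ = 44. Posterior is Gamma(49, 11); MAP = (49−1)/11 = 48/11 ≈ 4.36364.
MLE = x̄ = 44/7 ≈ 6.28571.
Difference = 48/11 − 44/7 = -148/77 ≈ -1.9221.

MAP − MLE = -1.9221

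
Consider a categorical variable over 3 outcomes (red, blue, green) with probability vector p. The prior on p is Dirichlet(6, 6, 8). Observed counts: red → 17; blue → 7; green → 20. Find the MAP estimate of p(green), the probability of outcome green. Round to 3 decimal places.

The posterior is Dirichlet(αᵢ + nᵢ) = Dirichlet(23, 13, 28).
For a Dirichlet(a₁,…,a_K) with all aᵢ > 1, the mode has j-th component (aⱼ − 1)/(Σaᵢ − K).
Here Σaᵢ = 64 and K = 3, so p(green) = (28 − 1)/(64 − 3) = 27/61 ≈ 0.443.

MAP estimate of p(green) = 0.443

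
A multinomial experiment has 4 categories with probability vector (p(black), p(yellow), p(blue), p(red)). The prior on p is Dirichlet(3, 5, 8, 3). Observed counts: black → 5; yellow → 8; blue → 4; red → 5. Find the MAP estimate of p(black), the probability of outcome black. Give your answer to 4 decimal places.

The posterior is Dirichlet(αᵢ + nᵢ) = Dirichlet(8, 13, 12, 8).
For a Dirichlet(a₁,…,a_K) with all aᵢ > 1, the mode has j-th component (aⱼ − 1)/(Σaᵢ − K).
Here Σaᵢ = 41 and K = 4, so p(black) = (8 − 1)/(41 − 4) = 7/37 ≈ 0.1892.

MAP estimate of p(black) = 0.1892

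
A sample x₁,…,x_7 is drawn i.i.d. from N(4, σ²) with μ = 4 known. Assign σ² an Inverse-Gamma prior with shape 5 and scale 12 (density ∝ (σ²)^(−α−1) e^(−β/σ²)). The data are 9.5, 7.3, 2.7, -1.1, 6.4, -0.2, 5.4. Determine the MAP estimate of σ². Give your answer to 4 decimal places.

σ̂²_MAP = 6.2211

Sum of squared deviations about the known mean: SS = (9.5−4)² + (7.3−4)² + (2.7−4)² + (-1.1−4)² + (6.4−4)² + (-0.2−4)² + (5.4−4)² = 94.2.
The Normal likelihood contributes (σ²)^(−n/2) exp(−SS/(2σ²)), so the posterior is Inverse-Gamma(α + n/2, β + SS/2) = Inverse-Gamma(8.5, 59.1).
The mode of Inverse-Gamma(a, b) is b/(a+1) = 59.1/9.5 ≈ 6.2211.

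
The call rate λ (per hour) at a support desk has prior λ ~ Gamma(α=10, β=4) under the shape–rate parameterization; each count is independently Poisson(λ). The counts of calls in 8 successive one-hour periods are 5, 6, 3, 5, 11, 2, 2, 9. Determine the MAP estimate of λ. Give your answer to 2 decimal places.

λ̂_MAP = 4.33

Σxᵢ = 5+6+3+5+11+2+2+9 = 43, with n = 8.
Posterior ∝ λ^9e^(−4λ) · λ^43e^(−8λ) = λ^52e^(−12λ), i.e. Gamma(shape=53, rate=12).
The mode of a Gamma(a, b) with a ≥ 1 (shape–rate) is (a−1)/b = 52/12 ≈ 4.33.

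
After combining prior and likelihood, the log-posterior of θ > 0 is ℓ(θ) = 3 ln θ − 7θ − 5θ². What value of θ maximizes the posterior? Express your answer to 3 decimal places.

ℓ'(θ) = 3/θ − 7 − 10θ. Setting this to zero and multiplying by θ: 10θ² + 7θ − 3 = 0.
θ = (−7 + √(7² + 4·10·3)) / (2·10) = (−7 + √169) / 20 = (−7 + 13)/20 = 3/10.
ℓ''(θ) = −3/θ² − 10 < 0, confirming a maximum.

θ̂_MAP = 0.300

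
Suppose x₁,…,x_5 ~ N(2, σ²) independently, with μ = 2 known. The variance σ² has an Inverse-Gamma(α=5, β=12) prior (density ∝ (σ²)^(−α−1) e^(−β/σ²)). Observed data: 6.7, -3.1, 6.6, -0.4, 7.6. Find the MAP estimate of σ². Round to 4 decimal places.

Sum of squared deviations about the known mean: SS = (6.7−2)² + (-3.1−2)² + (6.6−2)² + (-0.4−2)² + (7.6−2)² = 106.38.
The Normal likelihood contributes (σ²)^(−n/2) exp(−SS/(2σ²)), so the posterior is Inverse-Gamma(α + n/2, β + SS/2) = Inverse-Gamma(7.5, 65.19).
The mode of Inverse-Gamma(a, b) is b/(a+1) = 65.19/8.5 ≈ 7.6694.

σ̂²_MAP = 7.6694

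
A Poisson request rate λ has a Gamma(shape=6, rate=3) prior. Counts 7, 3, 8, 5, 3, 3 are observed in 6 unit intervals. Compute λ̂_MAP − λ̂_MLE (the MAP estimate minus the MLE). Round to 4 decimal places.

MAP − MLE = -1.0556

Σxᵢ = 29. Posterior is Gamma(35, 9); MAP = (35−1)/9 = 34/9 ≈ 3.77778.
MLE = x̄ = 29/6 ≈ 4.83333.
Difference = 34/9 − 29/6 = -19/18 ≈ -1.0556.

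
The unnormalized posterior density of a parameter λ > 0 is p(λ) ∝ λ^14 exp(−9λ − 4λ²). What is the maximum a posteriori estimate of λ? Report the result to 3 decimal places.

ℓ'(λ) = 14/λ − 9 − 8λ. Setting this to zero and multiplying by λ: 8λ² + 9λ − 14 = 0.
λ = (−9 + √(9² + 4·8·14)) / (2·8) = (−9 + √529) / 16 = (−9 + 23)/16 = 7/8.
ℓ''(λ) = −14/λ² − 8 < 0, confirming a maximum.

λ̂_MAP = 0.875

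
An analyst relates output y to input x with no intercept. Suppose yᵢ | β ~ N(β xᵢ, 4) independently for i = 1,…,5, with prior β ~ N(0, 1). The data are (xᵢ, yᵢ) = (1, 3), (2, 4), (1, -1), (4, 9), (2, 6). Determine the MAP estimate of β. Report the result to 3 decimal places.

β̂_MAP = 1.933

log p(β | y) = −Σ(yᵢ − βxᵢ)²/(2·4) − β²/(2·1) + const.
Setting the derivative to zero: Σxᵢ(yᵢ − βxᵢ)/4 − β/1 = 0, so β = Σxᵢyᵢ / (Σxᵢ² + σ²/τ²).
Σxᵢyᵢ = 1·3 + 2·4 + 1·(-1) + 4·9 + 2·6 = 58; Σxᵢ² = 26; σ²/τ² = 4.
β̂_MAP = 58 / (26 + 4) = 58/30 ≈ 1.933.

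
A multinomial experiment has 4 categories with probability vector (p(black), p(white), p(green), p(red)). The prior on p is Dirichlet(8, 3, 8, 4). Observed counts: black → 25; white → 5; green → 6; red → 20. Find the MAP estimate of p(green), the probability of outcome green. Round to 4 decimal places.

MAP estimate of p(green) = 0.1733

The posterior is Dirichlet(αᵢ + nᵢ) = Dirichlet(33, 8, 14, 24).
For a Dirichlet(a₁,…,a_K) with all aᵢ > 1, the mode has j-th component (aⱼ − 1)/(Σaᵢ − K).
Here Σaᵢ = 79 and K = 4, so p(green) = (14 − 1)/(79 − 4) = 13/75 ≈ 0.1733.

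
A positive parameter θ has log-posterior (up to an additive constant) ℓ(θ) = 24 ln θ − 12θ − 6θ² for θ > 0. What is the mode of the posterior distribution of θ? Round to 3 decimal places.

θ̂_MAP = 1.000

ℓ'(θ) = 24/θ − 12 − 12θ. Setting this to zero and multiplying by θ: 12θ² + 12θ − 24 = 0.
θ = (−12 + √(12² + 4·12·24)) / (2·12) = (−12 + √1296) / 24 = (−12 + 36)/24 = 1.
ℓ''(θ) = −24/θ² − 12 < 0, confirming a maximum.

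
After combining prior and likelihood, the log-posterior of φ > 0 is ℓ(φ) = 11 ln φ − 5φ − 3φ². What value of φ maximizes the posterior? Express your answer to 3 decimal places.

φ̂_MAP = 1.000

ℓ'(φ) = 11/φ − 5 − 6φ. Setting this to zero and multiplying by φ: 6φ² + 5φ − 11 = 0.
φ = (−5 + √(5² + 4·6·11)) / (2·6) = (−5 + √289) / 12 = (−5 + 17)/12 = 1.
ℓ''(φ) = −11/φ² − 6 < 0, confirming a maximum.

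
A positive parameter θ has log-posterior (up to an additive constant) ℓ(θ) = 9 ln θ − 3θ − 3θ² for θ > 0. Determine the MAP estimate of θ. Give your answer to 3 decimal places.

ℓ'(θ) = 9/θ − 3 − 6θ. Setting this to zero and multiplying by θ: 6θ² + 3θ − 9 = 0.
θ = (−3 + √(3² + 4·6·9)) / (2·6) = (−3 + √225) / 12 = (−3 + 15)/12 = 1.
ℓ''(θ) = −9/θ² − 6 < 0, confirming a maximum.

θ̂_MAP = 1.000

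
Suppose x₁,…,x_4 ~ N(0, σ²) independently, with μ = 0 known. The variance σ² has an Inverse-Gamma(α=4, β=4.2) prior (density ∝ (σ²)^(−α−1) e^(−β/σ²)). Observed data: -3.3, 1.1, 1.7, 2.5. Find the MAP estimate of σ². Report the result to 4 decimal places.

Sum of squared deviations about the known mean: SS = (-3.3−0)² + (1.1−0)² + (1.7−0)² + (2.5−0)² = 21.24.
The Normal likelihood contributes (σ²)^(−n/2) exp(−SS/(2σ²)), so the posterior is Inverse-Gamma(α + n/2, β + SS/2) = Inverse-Gamma(6, 14.82).
The mode of Inverse-Gamma(a, b) is b/(a+1) = 14.82/7 ≈ 2.1171.

σ̂²_MAP = 2.1171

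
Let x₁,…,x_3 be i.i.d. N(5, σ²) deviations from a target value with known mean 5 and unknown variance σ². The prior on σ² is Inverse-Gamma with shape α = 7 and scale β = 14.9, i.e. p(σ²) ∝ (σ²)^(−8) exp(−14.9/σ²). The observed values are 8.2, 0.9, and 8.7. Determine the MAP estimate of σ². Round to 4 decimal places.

Sum of squared deviations about the known mean: SS = (8.2−5)² + (0.9−5)² + (8.7−5)² = 40.74.
The Normal likelihood contributes (σ²)^(−n/2) exp(−SS/(2σ²)), so the posterior is Inverse-Gamma(α + n/2, β + SS/2) = Inverse-Gamma(8.5, 35.27).
The mode of Inverse-Gamma(a, b) is b/(a+1) = 35.27/9.5 ≈ 3.7126.

σ̂²_MAP = 3.7126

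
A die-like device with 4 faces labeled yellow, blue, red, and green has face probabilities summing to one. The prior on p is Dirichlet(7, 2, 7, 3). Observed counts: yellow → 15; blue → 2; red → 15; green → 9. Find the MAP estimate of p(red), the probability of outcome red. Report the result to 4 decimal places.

The posterior is Dirichlet(αᵢ + nᵢ) = Dirichlet(22, 4, 22, 12).
For a Dirichlet(a₁,…,a_K) with all aᵢ > 1, the mode has j-th component (aⱼ − 1)/(Σaᵢ − K).
Here Σaᵢ = 60 and K = 4, so p(red) = (22 − 1)/(60 − 4) = 21/56 ≈ 0.3750.

MAP estimate of p(red) = 0.3750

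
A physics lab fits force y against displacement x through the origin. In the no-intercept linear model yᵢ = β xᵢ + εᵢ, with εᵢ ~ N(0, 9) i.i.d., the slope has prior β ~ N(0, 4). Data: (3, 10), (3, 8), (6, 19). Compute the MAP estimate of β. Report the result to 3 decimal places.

log p(β | y) = −Σ(yᵢ − βxᵢ)²/(2·9) − β²/(2·4) + const.
Setting the derivative to zero: Σxᵢ(yᵢ − βxᵢ)/9 − β/4 = 0, so β = Σxᵢyᵢ / (Σxᵢ² + σ²/τ²).
Σxᵢyᵢ = 3·10 + 3·8 + 6·19 = 168; Σxᵢ² = 54; σ²/τ² = 2.25.
β̂_MAP = 168 / (54 + 2.25) = 168/56.25 ≈ 2.987.

β̂_MAP = 2.987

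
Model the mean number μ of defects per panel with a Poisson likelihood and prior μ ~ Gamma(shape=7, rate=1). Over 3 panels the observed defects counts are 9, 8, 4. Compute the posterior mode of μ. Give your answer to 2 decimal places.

Σxᵢ = 9+8+4 = 21, with n = 3.
Posterior ∝ μ^6e^(−1μ) · μ^21e^(−3μ) = μ^27e^(−4μ), i.e. Gamma(shape=28, rate=4).
The mode of a Gamma(a, b) with a ≥ 1 (shape–rate) is (a−1)/b = 27/4 ≈ 6.75.

μ̂_MAP = 6.75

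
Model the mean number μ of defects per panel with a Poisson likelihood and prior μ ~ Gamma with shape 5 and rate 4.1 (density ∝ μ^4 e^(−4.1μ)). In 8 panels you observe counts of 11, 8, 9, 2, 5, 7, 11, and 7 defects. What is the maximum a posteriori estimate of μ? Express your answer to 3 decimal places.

μ̂_MAP = 5.289

Σxᵢ = 11+8+9+2+5+7+11+7 = 60, with n = 8.
Posterior ∝ μ^4e^(−4.1μ) · μ^60e^(−8μ) = μ^64e^(−12.1μ), i.e. Gamma(shape=65, rate=12.1).
The mode of a Gamma(a, b) with a ≥ 1 (shape–rate) is (a−1)/b = 64/12.1 ≈ 5.289.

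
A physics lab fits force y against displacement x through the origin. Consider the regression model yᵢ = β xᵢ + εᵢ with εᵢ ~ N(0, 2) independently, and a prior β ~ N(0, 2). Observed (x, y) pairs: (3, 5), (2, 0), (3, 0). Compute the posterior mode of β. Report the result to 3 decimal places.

β̂_MAP = 0.652

log p(β | y) = −Σ(yᵢ − βxᵢ)²/(2·2) − β²/(2·2) + const.
Setting the derivative to zero: Σxᵢ(yᵢ − βxᵢ)/2 − β/2 = 0, so β = Σxᵢyᵢ / (Σxᵢ² + σ²/τ²).
Σxᵢyᵢ = 3·5 + 2·0 + 3·0 = 15; Σxᵢ² = 22; σ²/τ² = 1.
β̂_MAP = 15 / (22 + 1) = 15/23 ≈ 0.652.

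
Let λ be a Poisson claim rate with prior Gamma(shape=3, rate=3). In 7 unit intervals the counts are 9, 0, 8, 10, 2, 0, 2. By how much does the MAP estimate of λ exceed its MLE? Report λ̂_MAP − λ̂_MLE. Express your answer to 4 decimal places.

MAP − MLE = -1.1286

Σxᵢ = 31. Posterior is Gamma(34, 10); MAP = (34−1)/10 = 33/10 ≈ 3.30000.
MLE = x̄ = 31/7 ≈ 4.42857.
Difference = 33/10 − 31/7 = -79/70 ≈ -1.1286.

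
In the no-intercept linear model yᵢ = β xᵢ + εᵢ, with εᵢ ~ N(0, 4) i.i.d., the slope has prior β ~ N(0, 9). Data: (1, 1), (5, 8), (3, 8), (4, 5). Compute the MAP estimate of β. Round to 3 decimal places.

log p(β | y) = −Σ(yᵢ − βxᵢ)²/(2·4) − β²/(2·9) + const.
Setting the derivative to zero: Σxᵢ(yᵢ − βxᵢ)/4 − β/9 = 0, so β = Σxᵢyᵢ / (Σxᵢ² + σ²/τ²).
Σxᵢyᵢ = 1·1 + 5·8 + 3·8 + 4·5 = 85; Σxᵢ² = 51; σ²/τ² = 4/9.
β̂_MAP = 85 / (51 + 4/9) = 85/(463/9) = 765/463 ≈ 1.652.

β̂_MAP = 1.652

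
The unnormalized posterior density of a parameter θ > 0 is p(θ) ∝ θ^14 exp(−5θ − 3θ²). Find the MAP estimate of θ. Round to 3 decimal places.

ℓ'(θ) = 14/θ − 5 − 6θ. Setting this to zero and multiplying by θ: 6θ² + 5θ − 14 = 0.
θ = (−5 + √(5² + 4·6·14)) / (2·6) = (−5 + √361) / 12 = (−5 + 19)/12 = 7/6.
ℓ''(θ) = −14/θ² − 6 < 0, confirming a maximum.

θ̂_MAP = 1.167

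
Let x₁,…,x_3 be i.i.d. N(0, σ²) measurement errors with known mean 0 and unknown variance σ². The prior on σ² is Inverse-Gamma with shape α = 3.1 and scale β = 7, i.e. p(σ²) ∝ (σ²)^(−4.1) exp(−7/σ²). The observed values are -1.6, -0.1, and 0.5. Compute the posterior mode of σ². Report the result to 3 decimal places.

Sum of squared deviations about the known mean: SS = (-1.6−0)² + (-0.1−0)² + (0.5−0)² = 2.82.
The Normal likelihood contributes (σ²)^(−n/2) exp(−SS/(2σ²)), so the posterior is Inverse-Gamma(α + n/2, β + SS/2) = Inverse-Gamma(4.6, 8.41).
The mode of Inverse-Gamma(a, b) is b/(a+1) = 8.41/5.6 ≈ 1.502.

σ̂²_MAP = 1.502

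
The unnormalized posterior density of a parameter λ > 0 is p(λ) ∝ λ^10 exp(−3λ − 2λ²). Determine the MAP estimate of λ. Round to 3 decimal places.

λ̂_MAP = 1.250

ℓ'(λ) = 10/λ − 3 − 4λ. Setting this to zero and multiplying by λ: 4λ² + 3λ − 10 = 0.
λ = (−3 + √(3² + 4·4·10)) / (2·4) = (−3 + √169) / 8 = (−3 + 13)/8 = 5/4.
ℓ''(λ) = −10/λ² − 4 < 0, confirming a maximum.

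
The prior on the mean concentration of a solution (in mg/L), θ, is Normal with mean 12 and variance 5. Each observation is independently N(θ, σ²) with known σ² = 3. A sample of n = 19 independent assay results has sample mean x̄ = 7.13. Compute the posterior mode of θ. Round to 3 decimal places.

θ̂_MAP = 7.279

n = 19, x̄ = 7.13.
For a Normal prior and Normal likelihood with known variance, the posterior is Normal; its mode equals its mean, the precision-weighted average.
Prior precision 1/σ₀² = 1/5 = 0.2; data precision n/σ² = 19/3.
θ̂ = (0.2·12 + (19/3)·7.13) / (0.2 + 19/3) = (14267/300)/(98/15) = 14267/1960 ≈ 7.279.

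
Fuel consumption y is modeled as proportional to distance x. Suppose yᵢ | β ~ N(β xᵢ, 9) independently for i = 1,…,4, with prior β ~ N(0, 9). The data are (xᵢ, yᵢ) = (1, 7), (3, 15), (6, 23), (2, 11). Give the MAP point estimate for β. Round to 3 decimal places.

log p(β | y) = −Σ(yᵢ − βxᵢ)²/(2·9) − β²/(2·9) + const.
Setting the derivative to zero: Σxᵢ(yᵢ − βxᵢ)/9 − β/9 = 0, so β = Σxᵢyᵢ / (Σxᵢ² + σ²/τ²).
Σxᵢyᵢ = 1·7 + 3·15 + 6·23 + 2·11 = 212; Σxᵢ² = 50; σ²/τ² = 1.
β̂_MAP = 212 / (50 + 1) = 212/51 ≈ 4.157.

β̂_MAP = 4.157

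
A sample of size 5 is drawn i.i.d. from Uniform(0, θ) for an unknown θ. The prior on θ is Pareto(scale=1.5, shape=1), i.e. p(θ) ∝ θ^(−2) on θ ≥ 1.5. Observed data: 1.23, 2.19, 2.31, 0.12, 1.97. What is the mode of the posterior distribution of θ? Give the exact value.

The Uniform(0, θ) likelihood is θ^(−n) for θ ≥ max(xᵢ), zero otherwise. Here max(xᵢ) = 2.31.
Posterior ∝ θ^(−2) · θ^(−5) = θ^(−7) on θ ≥ max(1.5, 2.31) = 2.31.
This density is strictly decreasing in θ, so the posterior mode lies at the lower boundary of the support.

θ̂_MAP = 2.31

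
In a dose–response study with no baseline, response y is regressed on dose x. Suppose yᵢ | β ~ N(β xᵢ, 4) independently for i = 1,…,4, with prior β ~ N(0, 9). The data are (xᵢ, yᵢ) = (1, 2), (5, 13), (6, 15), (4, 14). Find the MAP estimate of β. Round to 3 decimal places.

log p(β | y) = −Σ(yᵢ − βxᵢ)²/(2·4) − β²/(2·9) + const.
Setting the derivative to zero: Σxᵢ(yᵢ − βxᵢ)/4 − β/9 = 0, so β = Σxᵢyᵢ / (Σxᵢ² + σ²/τ²).
Σxᵢyᵢ = 1·2 + 5·13 + 6·15 + 4·14 = 213; Σxᵢ² = 78; σ²/τ² = 4/9.
β̂_MAP = 213 / (78 + 4/9) = 213/(706/9) = 1917/706 ≈ 2.715.

β̂_MAP = 2.715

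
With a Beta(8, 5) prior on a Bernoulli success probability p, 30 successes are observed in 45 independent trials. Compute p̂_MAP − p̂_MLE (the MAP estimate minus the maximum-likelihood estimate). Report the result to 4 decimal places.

MAP − MLE = -0.0060

Posterior is Beta(38, 20); MAP = (38−1)/(58−2) = 37/56 ≈ 0.66071.
MLE ignores the prior: p̂_MLE = k/n = 30/45 ≈ 0.66667.
Difference = 37/56 − 30/45 = -1/168 ≈ -0.0060.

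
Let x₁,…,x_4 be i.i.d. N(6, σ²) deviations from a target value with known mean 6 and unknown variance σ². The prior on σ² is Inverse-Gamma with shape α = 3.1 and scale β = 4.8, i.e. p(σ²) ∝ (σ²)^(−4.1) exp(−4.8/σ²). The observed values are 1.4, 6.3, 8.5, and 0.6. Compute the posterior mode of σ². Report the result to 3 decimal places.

Sum of squared deviations about the known mean: SS = (1.4−6)² + (6.3−6)² + (8.5−6)² + (0.6−6)² = 56.66.
The Normal likelihood contributes (σ²)^(−n/2) exp(−SS/(2σ²)), so the posterior is Inverse-Gamma(α + n/2, β + SS/2) = Inverse-Gamma(5.1, 33.13).
The mode of Inverse-Gamma(a, b) is b/(a+1) = 33.13/6.1 ≈ 5.431.

σ̂²_MAP = 5.431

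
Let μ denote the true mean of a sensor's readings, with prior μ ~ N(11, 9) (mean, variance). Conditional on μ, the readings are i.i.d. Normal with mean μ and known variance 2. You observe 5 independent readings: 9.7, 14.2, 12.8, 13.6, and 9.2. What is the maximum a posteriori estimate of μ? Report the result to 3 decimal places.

μ̂_MAP = 11.862

n = 5; x̄ = (9.7 + 14.2 + 12.8 + 13.6 + 9.2)/5 = 59.5/5 = 11.9.
For a Normal prior and Normal likelihood with known variance, the posterior is Normal; its mode equals its mean, the precision-weighted average.
Prior precision 1/σ₀² = 1/9; data precision n/σ² = 5/2 = 2.5.
μ̂ = ((1/9)·11 + 2.5·11.9) / (1/9 + 2.5) = (1115/36)/(47/18) = 1115/94 ≈ 11.862.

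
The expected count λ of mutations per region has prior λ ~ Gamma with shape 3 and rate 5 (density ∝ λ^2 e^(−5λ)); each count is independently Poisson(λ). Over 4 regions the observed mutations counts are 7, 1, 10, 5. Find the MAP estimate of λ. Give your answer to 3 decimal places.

λ̂_MAP = 2.778

Σxᵢ = 7+1+10+5 = 23, with n = 4.
Posterior ∝ λ^2e^(−5λ) · λ^23e^(−4λ) = λ^25e^(−9λ), i.e. Gamma(shape=26, rate=9).
The mode of a Gamma(a, b) with a ≥ 1 (shape–rate) is (a−1)/b = 25/9 ≈ 2.778.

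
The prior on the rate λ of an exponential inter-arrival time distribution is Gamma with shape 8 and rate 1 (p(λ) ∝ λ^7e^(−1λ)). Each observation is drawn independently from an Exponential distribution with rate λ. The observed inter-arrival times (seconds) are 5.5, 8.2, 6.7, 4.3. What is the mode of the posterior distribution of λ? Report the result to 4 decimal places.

λ̂_MAP = 0.4280

The Exponential(rate=λ) likelihood is ∝ λ^n e^(−λΣtᵢ). Here n = 4 and Σtᵢ = 5.5 + 8.2 + 6.7 + 4.3 = 24.7.
Posterior ∝ λ^7e^(−1λ) · λ^4e^(−24.7λ) = λ^11e^(−25.7λ), i.e. Gamma(12, 25.7).
Mode = (a−1)/b = 11/25.7 ≈ 0.4280.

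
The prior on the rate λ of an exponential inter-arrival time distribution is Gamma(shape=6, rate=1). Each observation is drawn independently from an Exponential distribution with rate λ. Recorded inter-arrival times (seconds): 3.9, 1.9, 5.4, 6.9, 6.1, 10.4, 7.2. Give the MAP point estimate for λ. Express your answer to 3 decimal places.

The Exponential(rate=λ) likelihood is ∝ λ^n e^(−λΣtᵢ). Here n = 7 and Σtᵢ = 3.9 + 1.9 + 5.4 + 6.9 + 6.1 + 10.4 + 7.2 = 41.8.
Posterior ∝ λ^5e^(−1λ) · λ^7e^(−41.8λ) = λ^12e^(−42.8λ), i.e. Gamma(13, 42.8).
Mode = (a−1)/b = 12/42.8 ≈ 0.280.

λ̂_MAP = 0.280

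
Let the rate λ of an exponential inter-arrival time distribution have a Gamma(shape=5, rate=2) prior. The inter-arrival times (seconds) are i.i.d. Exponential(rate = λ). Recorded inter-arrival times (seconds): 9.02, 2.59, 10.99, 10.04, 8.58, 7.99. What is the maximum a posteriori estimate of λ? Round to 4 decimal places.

The Exponential(rate=λ) likelihood is ∝ λ^n e^(−λΣtᵢ). Here n = 6 and Σtᵢ = 9.02 + 2.59 + 10.99 + 10.04 + 8.58 + 7.99 = 49.21.
Posterior ∝ λ^4e^(−2λ) · λ^6e^(−49.21λ) = λ^10e^(−51.21λ), i.e. Gamma(11, 51.21).
Mode = (a−1)/b = 10/51.21 ≈ 0.1953.

λ̂_MAP = 0.1953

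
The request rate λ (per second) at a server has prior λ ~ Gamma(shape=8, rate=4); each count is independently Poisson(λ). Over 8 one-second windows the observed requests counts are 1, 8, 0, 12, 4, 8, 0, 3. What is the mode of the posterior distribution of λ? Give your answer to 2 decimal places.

λ̂_MAP = 3.58

Σxᵢ = 1+8+0+12+4+8+0+3 = 36, with n = 8.
Posterior ∝ λ^7e^(−4λ) · λ^36e^(−8λ) = λ^43e^(−12λ), i.e. Gamma(shape=44, rate=12).
The mode of a Gamma(a, b) with a ≥ 1 (shape–rate) is (a−1)/b = 43/12 ≈ 3.58.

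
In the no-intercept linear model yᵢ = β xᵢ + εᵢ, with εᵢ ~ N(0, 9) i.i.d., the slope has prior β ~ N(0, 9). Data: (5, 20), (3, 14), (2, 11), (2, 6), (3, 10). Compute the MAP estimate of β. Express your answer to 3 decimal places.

β̂_MAP = 3.962

log p(β | y) = −Σ(yᵢ − βxᵢ)²/(2·9) − β²/(2·9) + const.
Setting the derivative to zero: Σxᵢ(yᵢ − βxᵢ)/9 − β/9 = 0, so β = Σxᵢyᵢ / (Σxᵢ² + σ²/τ²).
Σxᵢyᵢ = 5·20 + 3·14 + 2·11 + 2·6 + 3·10 = 206; Σxᵢ² = 51; σ²/τ² = 1.
β̂_MAP = 206 / (51 + 1) = 206/52 ≈ 3.962.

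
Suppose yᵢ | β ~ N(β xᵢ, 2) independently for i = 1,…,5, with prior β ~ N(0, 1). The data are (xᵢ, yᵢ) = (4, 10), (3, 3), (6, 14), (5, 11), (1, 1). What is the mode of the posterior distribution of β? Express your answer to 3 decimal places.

β̂_MAP = 2.124

log p(β | y) = −Σ(yᵢ − βxᵢ)²/(2·2) − β²/(2·1) + const.
Setting the derivative to zero: Σxᵢ(yᵢ − βxᵢ)/2 − β/1 = 0, so β = Σxᵢyᵢ / (Σxᵢ² + σ²/τ²).
Σxᵢyᵢ = 4·10 + 3·3 + 6·14 + 5·11 + 1·1 = 189; Σxᵢ² = 87; σ²/τ² = 2.
β̂_MAP = 189 / (87 + 2) = 189/89 ≈ 2.124.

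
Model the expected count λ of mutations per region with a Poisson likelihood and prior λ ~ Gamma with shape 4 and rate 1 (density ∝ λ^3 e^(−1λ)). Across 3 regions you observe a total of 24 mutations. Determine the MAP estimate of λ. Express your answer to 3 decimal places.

Σxᵢ = 24, n = 3.
Posterior ∝ λ^3e^(−1λ) · λ^24e^(−3λ) = λ^27e^(−4λ), i.e. Gamma(shape=28, rate=4).
The mode of a Gamma(a, b) with a ≥ 1 (shape–rate) is (a−1)/b = 27/4 ≈ 6.750.

λ̂_MAP = 6.750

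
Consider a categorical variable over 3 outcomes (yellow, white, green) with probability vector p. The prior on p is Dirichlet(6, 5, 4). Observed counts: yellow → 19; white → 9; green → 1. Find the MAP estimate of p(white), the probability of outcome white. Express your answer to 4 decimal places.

The posterior is Dirichlet(αᵢ + nᵢ) = Dirichlet(25, 14, 5).
For a Dirichlet(a₁,…,a_K) with all aᵢ > 1, the mode has j-th component (aⱼ − 1)/(Σaᵢ − K).
Here Σaᵢ = 44 and K = 3, so p(white) = (14 − 1)/(44 − 3) = 13/41 ≈ 0.3171.

MAP estimate of p(white) = 0.3171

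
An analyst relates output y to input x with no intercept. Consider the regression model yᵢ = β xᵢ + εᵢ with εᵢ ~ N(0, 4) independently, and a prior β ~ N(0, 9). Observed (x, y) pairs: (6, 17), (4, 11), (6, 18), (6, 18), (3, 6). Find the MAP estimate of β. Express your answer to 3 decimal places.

β̂_MAP = 2.848

log p(β | y) = −Σ(yᵢ − βxᵢ)²/(2·4) − β²/(2·9) + const.
Setting the derivative to zero: Σxᵢ(yᵢ − βxᵢ)/4 − β/9 = 0, so β = Σxᵢyᵢ / (Σxᵢ² + σ²/τ²).
Σxᵢyᵢ = 6·17 + 4·11 + 6·18 + 6·18 + 3·6 = 380; Σxᵢ² = 133; σ²/τ² = 4/9.
β̂_MAP = 380 / (133 + 4/9) = 380/(1201/9) = 3420/1201 ≈ 2.848.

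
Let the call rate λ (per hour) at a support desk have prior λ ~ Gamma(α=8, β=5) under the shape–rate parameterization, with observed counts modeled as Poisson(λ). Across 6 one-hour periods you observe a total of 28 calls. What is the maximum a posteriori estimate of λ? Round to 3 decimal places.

λ̂_MAP = 3.182

Σxᵢ = 28, n = 6.
Posterior ∝ λ^7e^(−5λ) · λ^28e^(−6λ) = λ^35e^(−11λ), i.e. Gamma(shape=36, rate=11).
The mode of a Gamma(a, b) with a ≥ 1 (shape–rate) is (a−1)/b = 35/11 ≈ 3.182.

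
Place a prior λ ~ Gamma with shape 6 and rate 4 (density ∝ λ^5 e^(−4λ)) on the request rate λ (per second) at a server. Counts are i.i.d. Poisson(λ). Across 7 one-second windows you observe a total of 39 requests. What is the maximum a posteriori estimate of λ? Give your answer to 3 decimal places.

λ̂_MAP = 4.000

Σxᵢ = 39, n = 7.
Posterior ∝ λ^5e^(−4λ) · λ^39e^(−7λ) = λ^44e^(−11λ), i.e. Gamma(shape=45, rate=11).
The mode of a Gamma(a, b) with a ≥ 1 (shape–rate) is (a−1)/b = 44/11 ≈ 4.000.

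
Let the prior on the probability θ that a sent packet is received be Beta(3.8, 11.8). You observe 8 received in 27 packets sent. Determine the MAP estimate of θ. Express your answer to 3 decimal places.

θ̂_MAP = 0.266

Prior: Beta(3.8, 11.8).
Data: 8 successes in 27 trials. The binomial likelihood contributes θ^8(1−θ)^19, so the posterior is Beta(3.8+8, 11.8+19) = Beta(11.8, 30.8).
For Beta(a, b) with a, b > 1 the mode is (a−1)/(a+b−2) = 10.8/40.6 ≈ 0.266.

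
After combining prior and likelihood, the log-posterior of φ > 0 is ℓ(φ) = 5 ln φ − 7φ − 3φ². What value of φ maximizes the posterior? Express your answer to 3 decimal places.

ℓ'(φ) = 5/φ − 7 − 6φ. Setting this to zero and multiplying by φ: 6φ² + 7φ − 5 = 0.
φ = (−7 + √(7² + 4·6·5)) / (2·6) = (−7 + √169) / 12 = (−7 + 13)/12 = 1/2.
ℓ''(φ) = −5/φ² − 6 < 0, confirming a maximum.

φ̂_MAP = 0.500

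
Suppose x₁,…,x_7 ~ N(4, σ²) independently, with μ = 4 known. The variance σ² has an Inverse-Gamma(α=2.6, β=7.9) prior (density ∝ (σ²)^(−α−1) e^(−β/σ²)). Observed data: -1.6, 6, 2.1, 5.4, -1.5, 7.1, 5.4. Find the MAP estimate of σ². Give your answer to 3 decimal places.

σ̂²_MAP = 6.940

Sum of squared deviations about the known mean: SS = (-1.6−4)² + (6−4)² + (2.1−4)² + (5.4−4)² + (-1.5−4)² + (7.1−4)² + (5.4−4)² = 82.75.
The Normal likelihood contributes (σ²)^(−n/2) exp(−SS/(2σ²)), so the posterior is Inverse-Gamma(α + n/2, β + SS/2) = Inverse-Gamma(6.1, 49.275).
The mode of Inverse-Gamma(a, b) is b/(a+1) = 49.275/7.1 ≈ 6.940.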